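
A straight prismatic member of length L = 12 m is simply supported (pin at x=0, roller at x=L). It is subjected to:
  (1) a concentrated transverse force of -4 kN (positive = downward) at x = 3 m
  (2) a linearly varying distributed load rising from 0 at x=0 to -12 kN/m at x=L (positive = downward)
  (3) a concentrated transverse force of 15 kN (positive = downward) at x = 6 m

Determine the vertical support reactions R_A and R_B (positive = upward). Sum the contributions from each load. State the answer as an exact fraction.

Load 1 — point force P=-4 kN at a=3 m (b=L-a=9):
  R_A = Pb/L = (-4)·9/12 = -3 kN
  R_B = Pa/L = (-4)·3/12 = -1 kN
Load 2 — triangular load w₀=-12 kN/m (0→w₀ over full span):
  R_A = w₀L/6 = (-12)·12/6 = -24 kN
  R_B = w₀L/3 = (-12)·12/3 = -48 kN
Load 3 — point force P=15 kN at a=6 m (b=L-a=6):
  R_A = Pb/L = 15·6/12 = 15/2 kN
  R_B = Pa/L = 15·6/12 = 15/2 kN
Superposition: R_A = -39/2 kN, R_B = -83/2 kN

R_A = -39/2 kN, R_B = -83/2 kN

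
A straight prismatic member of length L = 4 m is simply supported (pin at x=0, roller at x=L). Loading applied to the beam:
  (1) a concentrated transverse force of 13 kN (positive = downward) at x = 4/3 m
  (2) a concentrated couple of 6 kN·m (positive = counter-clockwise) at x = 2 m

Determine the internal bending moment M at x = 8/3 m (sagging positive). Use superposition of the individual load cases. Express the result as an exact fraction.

M(8/3) = 34/9 kN·m

Load 1 — point force P=13 kN at a=4/3 m (b=L-a=8/3):
  M_1 = Pa(L-x)/L  [x>a] = 13·(4/3)·(4-(8/3))/4 = 52/9 kN·m
Load 2 — applied couple M₀=6 kN·m at a=2 m (b=L-a=2):
  M_2 = M₀x/L - M₀  [x>a] = 6·(8/3)/4 - 6 = -2 kN·m
Superposition: M = Σ M_i = 34/9 kN·m ≈ 3.777778 kN·m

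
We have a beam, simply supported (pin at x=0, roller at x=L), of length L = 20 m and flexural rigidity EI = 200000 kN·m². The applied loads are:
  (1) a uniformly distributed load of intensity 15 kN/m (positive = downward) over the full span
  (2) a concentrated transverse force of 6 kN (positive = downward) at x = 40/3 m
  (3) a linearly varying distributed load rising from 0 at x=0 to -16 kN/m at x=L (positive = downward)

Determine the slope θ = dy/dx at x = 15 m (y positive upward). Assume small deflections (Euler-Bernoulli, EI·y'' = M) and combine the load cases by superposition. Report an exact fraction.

θ(15) = 1849/216000 rad

Load 1 — uniform load w=15 kN/m over full span:
  θ_1 = -w(L³-6Lx²+4x³)/(24EI) = -15·(20³-6·20·15²+4·15³)/(24·200000) = 11/640 rad
Load 2 — point force P=6 kN at a=40/3 m (b=L-a=20/3):
  θ_2 = -Pa(2L²-6Lx+3x²+a²)/(6LEI)  [x>a] = -6·(40/3)·(2·20²-6·20·15+3·15²+(40/3)²)/(6·20·200000) = 53/108000 rad
Load 3 — triangular load w₀=-16 kN/m (0→w₀ over full span):
  θ_3 = -w₀(7L⁴-30L²x²+15x⁴)/(360LEI) = -(-16)·(7·20⁴-30·20²·15²+15·15⁴)/(360·20·200000) = -1313/144000 rad
Superposition: θ = Σ θ_i = 1849/216000 rad ≈ 0.008560 rad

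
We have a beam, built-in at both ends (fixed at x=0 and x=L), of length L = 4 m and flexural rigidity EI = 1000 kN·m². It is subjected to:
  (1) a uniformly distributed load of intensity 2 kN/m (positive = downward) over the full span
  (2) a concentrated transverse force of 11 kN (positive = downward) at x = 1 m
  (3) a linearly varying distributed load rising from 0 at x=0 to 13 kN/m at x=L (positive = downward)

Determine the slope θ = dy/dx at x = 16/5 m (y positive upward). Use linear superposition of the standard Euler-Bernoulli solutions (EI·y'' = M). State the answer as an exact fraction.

θ(16/5) = 21277/3750000 rad

Load 1 — uniform load w=2 kN/m over full span:
  θ_1 = -wx(L-x)(L-2x)/(12EI) = -2·(16/5)·(4-(16/5))·(4-2·(16/5))/(12·1000) = 16/15625 rad
Load 2 — point force P=11 kN at a=1 m (b=L-a=3):
  θ_2 = Pa²(L-x)(2bL-(3b+a)(L-x))/(2L³EI)  [x>a] = 11·1²·(4-(16/5))·(2·3·4-(3·3+1)·(4-(16/5)))/(2·4³·1000) = 11/10000 rad
Load 3 — triangular load w₀=13 kN/m (0→w₀ over full span):
  θ_3 = -w₀(2x(L-x)(L-2x)(x+2L)+x²(L-x)²)/(120LEI) = -13·(2·(16/5)·(4-(16/5))·(4-2·(16/5))·((16/5)+2·4)+(16/5)²·(4-(16/5))²)/(120·4·1000) = 832/234375 rad
Superposition: θ = Σ θ_i = 21277/3750000 rad ≈ 0.005674 rad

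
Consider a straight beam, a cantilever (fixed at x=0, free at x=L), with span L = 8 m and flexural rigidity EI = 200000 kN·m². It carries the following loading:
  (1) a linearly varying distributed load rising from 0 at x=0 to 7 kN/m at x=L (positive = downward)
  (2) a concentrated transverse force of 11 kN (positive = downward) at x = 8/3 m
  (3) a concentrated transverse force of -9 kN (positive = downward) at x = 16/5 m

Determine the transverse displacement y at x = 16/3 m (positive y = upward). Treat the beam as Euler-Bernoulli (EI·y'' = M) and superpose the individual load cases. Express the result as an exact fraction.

Load 1 — triangular load w₀=7 kN/m (0→w₀ over full span):
  y_1 = (w₀Lx³/12-w₀L²x²/6-w₀x⁵/(120L))/EI = (7·8·(16/3)³/12-7·8²·(16/3)²/6-7·(16/3)⁵/(120·8))/200000 = -82432/11390625 m
Load 2 — point force P=11 kN at a=8/3 m (b=L-a=16/3):
  y_2 = -Pa²(3x-a)/(6EI)  [x>a] = -11·(8/3)²·(3·(16/3)-(8/3))/(6·200000) = -44/50625 m
Load 3 — point force P=-9 kN at a=16/5 m (b=L-a=24/5):
  y_3 = -Pa²(3x-a)/(6EI)  [x>a] = -(-9)·(16/5)²·(3·(16/3)-(16/5))/(6·200000) = 384/390625 m
Superposition: y = Σ y_i = -2028364/284765625 m ≈ -0.007123 m

y(16/3) = -2028364/284765625 m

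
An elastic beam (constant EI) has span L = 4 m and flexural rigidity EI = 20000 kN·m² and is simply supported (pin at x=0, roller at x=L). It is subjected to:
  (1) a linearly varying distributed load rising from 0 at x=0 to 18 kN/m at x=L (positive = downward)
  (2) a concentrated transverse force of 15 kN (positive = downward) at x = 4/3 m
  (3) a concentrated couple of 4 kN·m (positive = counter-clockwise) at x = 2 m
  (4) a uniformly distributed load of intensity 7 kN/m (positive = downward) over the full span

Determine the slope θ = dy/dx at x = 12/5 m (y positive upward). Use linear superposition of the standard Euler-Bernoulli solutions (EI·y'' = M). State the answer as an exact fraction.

Load 1 — triangular load w₀=18 kN/m (0→w₀ over full span):
  θ_1 = -w₀(7L⁴-30L²x²+15x⁴)/(360LEI) = -18·(7·4⁴-30·4²·(12/5)²+15·(12/5)⁴)/(360·4·20000) = 116/390625 rad
Load 2 — point force P=15 kN at a=4/3 m (b=L-a=8/3):
  θ_2 = -Pa(2L²-6Lx+3x²+a²)/(6LEI)  [x>a] = -15·(4/3)·(2·4²-6·4·(12/5)+3·(12/5)²+(4/3)²)/(6·4·20000) = 23/84375 rad
Load 3 — applied couple M₀=4 kN·m at a=2 m (b=L-a=2):
  θ_3 = (M₀x²/(2L)-M₀(x-a)+C₁)/EI  [x>a] with C₁=M₀(3b²-L²)/(6L)=-2/3 = (4·(12/5)²/(2·4)-4·((12/5)-2)+(-2/3))/20000 = 23/750000 rad
Load 4 — uniform load w=7 kN/m over full span:
  θ_4 = -w(L³-6Lx²+4x³)/(24EI) = -7·(4³-6·4·(12/5)²+4·(12/5)³)/(24·20000) = 259/937500 rad
Superposition: θ = Σ θ_i = 147907/168750000 rad ≈ 0.000876 rad

θ(12/5) = 147907/168750000 rad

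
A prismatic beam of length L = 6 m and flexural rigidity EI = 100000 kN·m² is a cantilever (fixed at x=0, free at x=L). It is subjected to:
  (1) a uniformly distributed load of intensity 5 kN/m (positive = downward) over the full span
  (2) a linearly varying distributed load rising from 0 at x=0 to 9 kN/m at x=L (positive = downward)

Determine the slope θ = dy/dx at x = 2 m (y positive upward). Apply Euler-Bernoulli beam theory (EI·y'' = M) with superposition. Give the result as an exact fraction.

Load 1 — uniform load w=5 kN/m over full span:
  θ_1 = -wx(x²-3Lx+3L²)/(6EI) = -5·2·(2²-3·6·2+3·6²)/(6·100000) = -19/15000 rad
Load 2 — triangular load w₀=9 kN/m (0→w₀ over full span):
  θ_2 = (w₀Lx²/4-w₀L²x/3-w₀x⁴/(24L))/EI = (9·6·2²/4-9·6²·2/3-9·2⁴/(24·6))/100000 = -163/100000 rad
Superposition: θ = Σ θ_i = -869/300000 rad ≈ -0.002897 rad

θ(2) = -869/300000 rad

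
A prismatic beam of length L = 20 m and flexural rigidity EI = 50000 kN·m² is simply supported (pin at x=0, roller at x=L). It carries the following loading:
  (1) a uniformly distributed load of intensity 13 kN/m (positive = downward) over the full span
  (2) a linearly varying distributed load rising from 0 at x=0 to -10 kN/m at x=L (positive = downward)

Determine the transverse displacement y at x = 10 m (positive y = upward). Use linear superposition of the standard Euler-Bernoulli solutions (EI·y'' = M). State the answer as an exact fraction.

Load 1 — uniform load w=13 kN/m over full span:
  y_1 = -wx(L³-2Lx²+x³)/(24EI) = -13·10·(20³-2·20·10²+10³)/(24·50000) = -13/24 m
Load 2 — triangular load w₀=-10 kN/m (0→w₀ over full span):
  y_2 = -w₀x(7L⁴-10L²x²+3x⁴)/(360LEI) = -(-10)·10·(7·20⁴-10·20²·10²+3·10⁴)/(360·20·50000) = 5/24 m
Superposition: y = Σ y_i = -1/3 m ≈ -0.333333 m

y(10) = -1/3 m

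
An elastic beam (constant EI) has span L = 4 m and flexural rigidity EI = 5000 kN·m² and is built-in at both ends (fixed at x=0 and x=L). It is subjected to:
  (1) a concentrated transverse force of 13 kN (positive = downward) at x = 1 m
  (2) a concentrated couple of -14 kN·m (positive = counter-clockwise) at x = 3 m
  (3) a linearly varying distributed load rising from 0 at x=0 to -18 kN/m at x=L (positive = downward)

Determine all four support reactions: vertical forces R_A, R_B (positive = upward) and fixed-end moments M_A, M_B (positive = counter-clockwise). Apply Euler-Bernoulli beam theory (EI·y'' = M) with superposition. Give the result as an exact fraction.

Load 1 — point force P=13 kN at a=1 m (b=L-a=3):
  R_A = Pb²(3a+b)/L³ = 13·3²·(3·1+3)/4³ = 351/32 kN
  M_A = Pab²/L² = 13·1·3²/4² = 117/16 kN·m
  R_B = Pa²(a+3b)/L³ = 13·1²·(1+3·3)/4³ = 65/32 kN
  M_B = -Pa²b/L² = -13·1²·3/4² = -39/16 kN·m
Load 2 — applied couple M₀=-14 kN·m at a=3 m (b=L-a=1):
  R_A = 6M₀ab/L³ = 6·(-14)·3·1/4³ = -63/16 kN
  M_A = M₀b(2a-b)/L² = (-14)·1·(2·3-1)/4² = -35/8 kN·m
  R_B = -6M₀ab/L³ = -6·(-14)·3·1/4³ = 63/16 kN
  M_B = M₀a(2b-a)/L² = (-14)·3·(2·1-3)/4² = 21/8 kN·m
Load 3 — triangular load w₀=-18 kN/m (0→w₀ over full span):
  R_A = 3w₀L/20 = 3·(-18)·4/20 = -54/5 kN
  M_A = w₀L²/30 = (-18)·4²/30 = -48/5 kN·m
  R_B = 7w₀L/20 = 7·(-18)·4/20 = -126/5 kN
  M_B = -w₀L²/20 = -(-18)·4²/20 = 72/5 kN·m
Superposition: R_A = -603/160 kN, M_A = -533/80 kN·m, R_B = -3077/160 kN, M_B = 1167/80 kN·m

R_A = -603/160 kN, M_A = -533/80 kN·m, R_B = -3077/160 kN, M_B = 1167/80 kN·m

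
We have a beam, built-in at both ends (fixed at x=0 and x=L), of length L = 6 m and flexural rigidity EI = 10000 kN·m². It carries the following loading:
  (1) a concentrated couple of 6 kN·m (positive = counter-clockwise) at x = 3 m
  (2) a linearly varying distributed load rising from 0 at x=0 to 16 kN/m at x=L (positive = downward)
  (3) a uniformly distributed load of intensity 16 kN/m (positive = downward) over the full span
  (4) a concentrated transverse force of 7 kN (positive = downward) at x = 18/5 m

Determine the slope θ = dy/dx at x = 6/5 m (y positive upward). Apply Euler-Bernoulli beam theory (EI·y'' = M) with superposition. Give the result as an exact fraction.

θ(6/5) = -69273/15625000 rad

Load 1 — applied couple M₀=6 kN·m at a=3 m (b=L-a=3):
  θ_1 = (R_Ax²/2 - M_Ax)/EI  [x≤a] with R_A=3/2, M_A=3/2 = ((3/2)·(6/5)²/2 - (3/2)·(6/5))/10000 = -9/125000 rad
Load 2 — triangular load w₀=16 kN/m (0→w₀ over full span):
  θ_2 = -w₀(2x(L-x)(L-2x)(x+2L)+x²(L-x)²)/(120LEI) = -16·(2·(6/5)·(6-(6/5))·(6-2·(6/5))·((6/5)+2·6)+(6/5)²·(6-(6/5))²)/(120·6·10000) = -504/390625 rad
Load 3 — uniform load w=16 kN/m over full span:
  θ_3 = -wx(L-x)(L-2x)/(12EI) = -16·(6/5)·(6-(6/5))·(6-2·(6/5))/(12·10000) = -216/78125 rad
Load 4 — point force P=7 kN at a=18/5 m (b=L-a=12/5):
  θ_4 = -Pb²x(2aL-(3a+b)x)/(2L³EI)  [x≤a] = -7·(12/5)²·(6/5)·(2·(18/5)·6-(3·(18/5)+(12/5))·(6/5))/(2·6³·10000) = -1197/3906250 rad
Superposition: θ = Σ θ_i = -69273/15625000 rad ≈ -0.004433 rad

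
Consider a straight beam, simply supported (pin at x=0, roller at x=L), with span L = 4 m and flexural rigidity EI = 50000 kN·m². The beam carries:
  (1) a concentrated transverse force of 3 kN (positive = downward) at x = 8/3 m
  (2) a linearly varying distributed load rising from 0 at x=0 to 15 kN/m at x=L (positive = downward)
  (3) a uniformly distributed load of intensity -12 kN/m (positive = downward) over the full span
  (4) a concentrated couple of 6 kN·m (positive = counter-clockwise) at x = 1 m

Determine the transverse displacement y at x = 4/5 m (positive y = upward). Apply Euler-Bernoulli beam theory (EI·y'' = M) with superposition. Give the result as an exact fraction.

y(4/5) = 859241/4218750000 m

Load 1 — point force P=3 kN at a=8/3 m (b=L-a=4/3):
  y_1 = -Pbx(L²-b²-x²)/(6LEI)  [x≤a] = -3·(4/3)·(4/5)·(4²-(4/3)²-(4/5)²)/(6·4·50000) = -382/10546875 m
Load 2 — triangular load w₀=15 kN/m (0→w₀ over full span):
  y_2 = -w₀x(7L⁴-10L²x²+3x⁴)/(360LEI) = -15·(4/5)·(7·4⁴-10·4²·(4/5)²+3·(4/5)⁴)/(360·4·50000) = -2752/9765625 m
Load 3 — uniform load w=-12 kN/m over full span:
  y_3 = -wx(L³-2Lx²+x³)/(24EI) = -(-12)·(4/5)·(4³-2·4·(4/5)²+(4/5)³)/(24·50000) = 928/1953125 m
Load 4 — applied couple M₀=6 kN·m at a=1 m (b=L-a=3):
  y_4 = (M₀x³/(6L)+C₁x)/EI  [x≤a] with C₁=M₀(3b²-L²)/(6L)=11/4 = (6·(4/5)³/(6·4)+(11/4)·(4/5))/50000 = 291/6250000 m
Superposition: y = Σ y_i = 859241/4218750000 m ≈ 0.000204 m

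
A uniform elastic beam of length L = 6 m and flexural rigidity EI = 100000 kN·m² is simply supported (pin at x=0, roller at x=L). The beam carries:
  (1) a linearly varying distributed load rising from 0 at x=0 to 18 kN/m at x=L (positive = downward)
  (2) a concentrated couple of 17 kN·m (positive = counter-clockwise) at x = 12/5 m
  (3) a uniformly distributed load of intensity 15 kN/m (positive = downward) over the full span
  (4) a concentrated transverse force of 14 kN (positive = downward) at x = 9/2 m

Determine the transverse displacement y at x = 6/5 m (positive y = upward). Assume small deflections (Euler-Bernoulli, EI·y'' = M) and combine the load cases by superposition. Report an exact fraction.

Load 1 — triangular load w₀=18 kN/m (0→w₀ over full span):
  y_1 = -w₀x(7L⁴-10L²x²+3x⁴)/(360LEI) = -18·(6/5)·(7·6⁴-10·6²·(6/5)²+3·(6/5)⁴)/(360·6·100000) = -41796/48828125 m
Load 2 — applied couple M₀=17 kN·m at a=12/5 m (b=L-a=18/5):
  y_2 = (M₀x³/(6L)+C₁x)/EI  [x≤a] with C₁=M₀(3b²-L²)/(6L)=34/25 = (17·(6/5)³/(6·6)+(34/25)·(6/5))/100000 = 153/6250000 m
Load 3 — uniform load w=15 kN/m over full span:
  y_3 = -wx(L³-2Lx²+x³)/(24EI) = -15·(6/5)·(6³-2·6·(6/5)²+(6/5)³)/(24·100000) = -2349/1562500 m
Load 4 — point force P=14 kN at a=9/2 m (b=L-a=3/2):
  y_4 = -Pbx(L²-b²-x²)/(6LEI)  [x≤a] = -14·(3/2)·(6/5)·(6²-(3/2)²-(6/5)²)/(6·6·100000) = -22617/100000000 m
Superposition: y = Σ y_i = -32012901/12500000000 m ≈ -0.002561 m

y(6/5) = -32012901/12500000000 m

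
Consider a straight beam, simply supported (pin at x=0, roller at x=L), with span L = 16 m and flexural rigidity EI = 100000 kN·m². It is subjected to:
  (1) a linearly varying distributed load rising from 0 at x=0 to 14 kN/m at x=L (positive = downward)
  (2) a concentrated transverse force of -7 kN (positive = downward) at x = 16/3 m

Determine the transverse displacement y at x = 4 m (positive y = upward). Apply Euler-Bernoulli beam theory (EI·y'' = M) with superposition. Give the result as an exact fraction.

Load 1 — triangular load w₀=14 kN/m (0→w₀ over full span):
  y_1 = -w₀x(7L⁴-10L²x²+3x⁴)/(360LEI) = -14·4·(7·16⁴-10·16²·4²+3·4⁴)/(360·16·100000) = -763/18750 m
Load 2 — point force P=-7 kN at a=16/3 m (b=L-a=32/3):
  y_2 = -Pbx(L²-b²-x²)/(6LEI)  [x≤a] = -(-7)·(32/3)·4·(16²-(32/3)²-4²)/(6·16·100000) = 994/253125 m
Superposition: y = Σ y_i = -18613/506250 m ≈ -0.036766 m

y(4) = -18613/506250 m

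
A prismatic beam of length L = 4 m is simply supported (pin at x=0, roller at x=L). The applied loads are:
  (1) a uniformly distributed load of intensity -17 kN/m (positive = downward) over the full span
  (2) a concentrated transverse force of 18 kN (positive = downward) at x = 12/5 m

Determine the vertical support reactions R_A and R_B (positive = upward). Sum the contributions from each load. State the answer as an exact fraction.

Load 1 — uniform load w=-17 kN/m over full span:
  R_A = wL/2 = (-17)·4/2 = -34 kN
  R_B = wL/2 = (-17)·4/2 = -34 kN
Load 2 — point force P=18 kN at a=12/5 m (b=L-a=8/5):
  R_A = Pb/L = 18·(8/5)/4 = 36/5 kN
  R_B = Pa/L = 18·(12/5)/4 = 54/5 kN
Superposition: R_A = -134/5 kN, R_B = -116/5 kN

R_A = -134/5 kN, R_B = -116/5 kN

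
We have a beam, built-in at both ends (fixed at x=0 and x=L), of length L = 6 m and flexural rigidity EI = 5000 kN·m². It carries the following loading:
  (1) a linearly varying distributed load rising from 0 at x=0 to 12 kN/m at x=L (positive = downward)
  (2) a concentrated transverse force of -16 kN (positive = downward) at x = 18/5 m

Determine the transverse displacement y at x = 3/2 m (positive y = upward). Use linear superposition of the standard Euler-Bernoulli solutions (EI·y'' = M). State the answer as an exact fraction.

Load 1 — triangular load w₀=12 kN/m (0→w₀ over full span):
  y_1 = -w₀x²(L-x)²(x+2L)/(120LEI) = -12·(3/2)²·(6-(3/2))²·((3/2)+2·6)/(120·6·5000) = -6561/3200000 m
Load 2 — point force P=-16 kN at a=18/5 m (b=L-a=12/5):
  y_2 = -Pb²x²(3aL-(3a+b)x)/(6L³EI)  [x≤a] = -(-16)·(12/5)²·(3/2)²·(3·(18/5)·6-(3·(18/5)+(12/5))·(3/2))/(6·6³·5000) = 9/6250 m
Superposition: y = Σ y_i = -1953/3200000 m ≈ -0.000610 m

y(3/2) = -1953/3200000 m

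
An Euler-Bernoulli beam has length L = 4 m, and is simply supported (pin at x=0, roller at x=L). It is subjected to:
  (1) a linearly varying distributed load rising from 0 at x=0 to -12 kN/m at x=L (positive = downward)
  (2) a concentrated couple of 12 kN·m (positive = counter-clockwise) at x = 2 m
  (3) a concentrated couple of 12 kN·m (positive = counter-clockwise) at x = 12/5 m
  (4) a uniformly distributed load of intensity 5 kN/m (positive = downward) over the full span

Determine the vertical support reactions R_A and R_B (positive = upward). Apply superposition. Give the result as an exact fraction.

Load 1 — triangular load w₀=-12 kN/m (0→w₀ over full span):
  R_A = w₀L/6 = (-12)·4/6 = -8 kN
  R_B = w₀L/3 = (-12)·4/3 = -16 kN
Load 2 — applied couple M₀=12 kN·m at a=2 m (b=L-a=2):
  R_A = M₀/L = 12/4 = 3 kN
  R_B = -M₀/L = -12/4 = -3 kN
Load 3 — applied couple M₀=12 kN·m at a=12/5 m (b=L-a=8/5):
  R_A = M₀/L = 12/4 = 3 kN
  R_B = -M₀/L = -12/4 = -3 kN
Load 4 — uniform load w=5 kN/m over full span:
  R_A = wL/2 = 5·4/2 = 10 kN
  R_B = wL/2 = 5·4/2 = 10 kN
Superposition: R_A = 8 kN, R_B = -12 kN

R_A = 8 kN, R_B = -12 kN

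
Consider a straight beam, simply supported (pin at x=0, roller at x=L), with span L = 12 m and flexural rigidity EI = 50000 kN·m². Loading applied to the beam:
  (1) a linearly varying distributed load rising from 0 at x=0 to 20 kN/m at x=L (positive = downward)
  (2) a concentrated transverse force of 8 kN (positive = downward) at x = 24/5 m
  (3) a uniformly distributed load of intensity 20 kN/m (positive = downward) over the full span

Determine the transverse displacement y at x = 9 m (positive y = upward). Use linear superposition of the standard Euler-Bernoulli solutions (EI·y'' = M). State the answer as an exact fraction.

y(9) = -6034761/50000000 m

Load 1 — triangular load w₀=20 kN/m (0→w₀ over full span):
  y_1 = -w₀x(7L⁴-10L²x²+3x⁴)/(360LEI) = -20·9·(7·12⁴-10·12²·9²+3·9⁴)/(360·12·50000) = -3213/80000 m
Load 2 — point force P=8 kN at a=24/5 m (b=L-a=36/5):
  y_2 = -Pa(L-x)(2Lx-a²-x²)/(6LEI)  [x>a] = -8·(24/5)·(12-9)·(2·12·9-(24/5)²-9²)/(6·12·50000) = -2799/781250 m
Load 3 — uniform load w=20 kN/m over full span:
  y_3 = -wx(L³-2Lx²+x³)/(24EI) = -20·9·(12³-2·12·9²+9³)/(24·50000) = -1539/20000 m
Superposition: y = Σ y_i = -6034761/50000000 m ≈ -0.120695 m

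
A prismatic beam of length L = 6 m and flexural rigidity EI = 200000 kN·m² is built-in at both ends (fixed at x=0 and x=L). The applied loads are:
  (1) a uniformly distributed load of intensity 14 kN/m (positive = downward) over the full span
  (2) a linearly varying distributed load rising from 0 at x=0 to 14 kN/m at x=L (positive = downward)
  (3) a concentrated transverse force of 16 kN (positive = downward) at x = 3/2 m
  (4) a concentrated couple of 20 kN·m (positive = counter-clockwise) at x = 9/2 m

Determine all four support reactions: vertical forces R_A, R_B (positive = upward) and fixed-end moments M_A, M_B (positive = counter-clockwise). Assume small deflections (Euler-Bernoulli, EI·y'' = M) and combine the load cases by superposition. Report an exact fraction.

R_A = 1437/20 kN, M_A = 1571/20 kN·m, R_B = 1403/20 kN, M_B = -1509/20 kN·m

Load 1 — uniform load w=14 kN/m over full span:
  R_A = wL/2 = 14·6/2 = 42 kN
  M_A = wL²/12 = 14·6²/12 = 42 kN·m
  R_B = wL/2 = 14·6/2 = 42 kN
  M_B = -wL²/12 = -14·6²/12 = -42 kN·m
Load 2 — triangular load w₀=14 kN/m (0→w₀ over full span):
  R_A = 3w₀L/20 = 3·14·6/20 = 63/5 kN
  M_A = w₀L²/30 = 14·6²/30 = 84/5 kN·m
  R_B = 7w₀L/20 = 7·14·6/20 = 147/5 kN
  M_B = -w₀L²/20 = -14·6²/20 = -126/5 kN·m
Load 3 — point force P=16 kN at a=3/2 m (b=L-a=9/2):
  R_A = Pb²(3a+b)/L³ = 16·(9/2)²·(3·(3/2)+(9/2))/6³ = 27/2 kN
  M_A = Pab²/L² = 16·(3/2)·(9/2)²/6² = 27/2 kN·m
  R_B = Pa²(a+3b)/L³ = 16·(3/2)²·((3/2)+3·(9/2))/6³ = 5/2 kN
  M_B = -Pa²b/L² = -16·(3/2)²·(9/2)/6² = -9/2 kN·m
Load 4 — applied couple M₀=20 kN·m at a=9/2 m (b=L-a=3/2):
  R_A = 6M₀ab/L³ = 6·20·(9/2)·(3/2)/6³ = 15/4 kN
  M_A = M₀b(2a-b)/L² = 20·(3/2)·(2·(9/2)-(3/2))/6² = 25/4 kN·m
  R_B = -6M₀ab/L³ = -6·20·(9/2)·(3/2)/6³ = -15/4 kN
  M_B = M₀a(2b-a)/L² = 20·(9/2)·(2·(3/2)-(9/2))/6² = -15/4 kN·m
Superposition: R_A = 1437/20 kN, M_A = 1571/20 kN·m, R_B = 1403/20 kN, M_B = -1509/20 kN·m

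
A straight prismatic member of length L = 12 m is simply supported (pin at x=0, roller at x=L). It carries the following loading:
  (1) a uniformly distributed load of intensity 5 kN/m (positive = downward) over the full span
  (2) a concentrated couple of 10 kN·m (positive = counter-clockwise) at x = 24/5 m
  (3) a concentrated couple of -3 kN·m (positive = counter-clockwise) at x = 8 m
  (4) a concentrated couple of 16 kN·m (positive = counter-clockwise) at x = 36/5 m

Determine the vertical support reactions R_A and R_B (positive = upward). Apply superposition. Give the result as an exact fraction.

R_A = 383/12 kN, R_B = 337/12 kN

Load 1 — uniform load w=5 kN/m over full span:
  R_A = wL/2 = 5·12/2 = 30 kN
  R_B = wL/2 = 5·12/2 = 30 kN
Load 2 — applied couple M₀=10 kN·m at a=24/5 m (b=L-a=36/5):
  R_A = M₀/L = 10/12 = 5/6 kN
  R_B = -M₀/L = -10/12 = -5/6 kN
Load 3 — applied couple M₀=-3 kN·m at a=8 m (b=L-a=4):
  R_A = M₀/L = (-3)/12 = -1/4 kN
  R_B = -M₀/L = -(-3)/12 = 1/4 kN
Load 4 — applied couple M₀=16 kN·m at a=36/5 m (b=L-a=24/5):
  R_A = M₀/L = 16/12 = 4/3 kN
  R_B = -M₀/L = -16/12 = -4/3 kN
Superposition: R_A = 383/12 kN, R_B = 337/12 kN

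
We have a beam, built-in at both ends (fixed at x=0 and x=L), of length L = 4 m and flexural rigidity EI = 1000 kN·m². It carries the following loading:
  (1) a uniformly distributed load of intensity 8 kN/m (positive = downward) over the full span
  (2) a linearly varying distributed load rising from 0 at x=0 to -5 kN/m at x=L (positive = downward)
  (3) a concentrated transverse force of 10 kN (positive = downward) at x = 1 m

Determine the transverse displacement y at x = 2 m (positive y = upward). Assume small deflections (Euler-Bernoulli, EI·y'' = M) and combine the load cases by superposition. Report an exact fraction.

Load 1 — uniform load w=8 kN/m over full span:
  y_1 = -wx²(L-x)²/(24EI) = -8·2²·(4-2)²/(24·1000) = -2/375 m
Load 2 — triangular load w₀=-5 kN/m (0→w₀ over full span):
  y_2 = -w₀x²(L-x)²(x+2L)/(120LEI) = -(-5)·2²·(4-2)²·(2+2·4)/(120·4·1000) = 1/600 m
Load 3 — point force P=10 kN at a=1 m (b=L-a=3):
  y_3 = -Pa²(L-x)²(3bL-(3b+a)(L-x))/(6L³EI)  [x>a] = -10·1²·(4-2)²·(3·3·4-(3·3+1)·(4-2))/(6·4³·1000) = -1/600 m
Superposition: y = Σ y_i = -2/375 m ≈ -0.005333 m

y(2) = -2/375 m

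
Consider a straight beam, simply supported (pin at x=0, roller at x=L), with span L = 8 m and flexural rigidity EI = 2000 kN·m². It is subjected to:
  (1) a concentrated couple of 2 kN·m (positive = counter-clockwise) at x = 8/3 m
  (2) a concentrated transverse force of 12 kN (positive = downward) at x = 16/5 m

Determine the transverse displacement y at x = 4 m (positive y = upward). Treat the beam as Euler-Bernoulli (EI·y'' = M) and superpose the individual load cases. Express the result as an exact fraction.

Load 1 — applied couple M₀=2 kN·m at a=8/3 m (b=L-a=16/3):
  y_1 = (M₀x³/(6L)-M₀(x-a)²/2+C₁x)/EI  [x>a] with C₁=M₀(3b²-L²)/(6L)=8/9 = (2·4³/(6·8)-2·(4-(8/3))²/2+(8/9)·4)/2000 = 1/450 m
Load 2 — point force P=12 kN at a=16/5 m (b=L-a=24/5):
  y_2 = -Pa(L-x)(2Lx-a²-x²)/(6LEI)  [x>a] = -12·(16/5)·(8-4)·(2·8·4-(16/5)²-4²)/(6·8·2000) = -944/15625 m
Superposition: y = Σ y_i = -16367/281250 m ≈ -0.058194 m

y(4) = -16367/281250 m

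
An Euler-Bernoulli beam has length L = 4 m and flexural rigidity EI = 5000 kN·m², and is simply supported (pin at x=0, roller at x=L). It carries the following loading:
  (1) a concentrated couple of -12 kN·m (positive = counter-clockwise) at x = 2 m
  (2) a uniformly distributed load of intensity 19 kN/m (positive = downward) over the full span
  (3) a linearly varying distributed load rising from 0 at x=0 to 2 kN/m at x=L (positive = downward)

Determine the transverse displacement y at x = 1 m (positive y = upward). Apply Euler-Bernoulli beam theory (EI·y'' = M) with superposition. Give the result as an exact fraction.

Load 1 — applied couple M₀=-12 kN·m at a=2 m (b=L-a=2):
  y_1 = (M₀x³/(6L)+C₁x)/EI  [x≤a] with C₁=M₀(3b²-L²)/(6L)=2 = ((-12)·1³/(6·4)+2·1)/5000 = 3/10000 m
Load 2 — uniform load w=19 kN/m over full span:
  y_2 = -wx(L³-2Lx²+x³)/(24EI) = -19·1·(4³-2·4·1²+1³)/(24·5000) = -361/40000 m
Load 3 — triangular load w₀=2 kN/m (0→w₀ over full span):
  y_3 = -w₀x(7L⁴-10L²x²+3x⁴)/(360LEI) = -2·1·(7·4⁴-10·4²·1²+3·1⁴)/(360·4·5000) = -109/240000 m
Superposition: y = Σ y_i = -2203/240000 m ≈ -0.009179 m

y(1) = -2203/240000 m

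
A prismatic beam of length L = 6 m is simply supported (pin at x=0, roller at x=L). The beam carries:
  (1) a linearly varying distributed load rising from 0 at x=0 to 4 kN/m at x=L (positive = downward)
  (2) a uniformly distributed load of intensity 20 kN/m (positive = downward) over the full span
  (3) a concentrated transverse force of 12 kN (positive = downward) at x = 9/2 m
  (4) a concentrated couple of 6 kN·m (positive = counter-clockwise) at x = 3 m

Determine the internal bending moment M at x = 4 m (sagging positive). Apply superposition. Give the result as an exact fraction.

M(4) = 890/9 kN·m

Load 1 — triangular load w₀=4 kN/m (0→w₀ over full span):
  M_1 = w₀Lx/6 - w₀x³/(6L) = 4·6·4/6 - 4·4³/(6·6) = 80/9 kN·m
Load 2 — uniform load w=20 kN/m over full span:
  M_2 = wx(L-x)/2 = 20·4·(6-4)/2 = 80 kN·m
Load 3 — point force P=12 kN at a=9/2 m (b=L-a=3/2):
  M_3 = Pbx/L  [x≤a] = 12·(3/2)·4/6 = 12 kN·m
Load 4 — applied couple M₀=6 kN·m at a=3 m (b=L-a=3):
  M_4 = M₀x/L - M₀  [x>a] = 6·4/6 - 6 = -2 kN·m
Superposition: M = Σ M_i = 890/9 kN·m ≈ 98.888889 kN·m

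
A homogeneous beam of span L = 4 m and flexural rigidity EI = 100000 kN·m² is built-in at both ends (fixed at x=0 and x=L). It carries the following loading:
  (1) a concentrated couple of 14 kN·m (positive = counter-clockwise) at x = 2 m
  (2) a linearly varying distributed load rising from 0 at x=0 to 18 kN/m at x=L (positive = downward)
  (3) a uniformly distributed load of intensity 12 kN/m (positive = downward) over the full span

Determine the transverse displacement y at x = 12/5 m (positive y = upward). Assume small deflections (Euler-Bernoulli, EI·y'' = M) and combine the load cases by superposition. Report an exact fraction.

y(12/5) = -11941/97656250 m

Load 1 — applied couple M₀=14 kN·m at a=2 m (b=L-a=2):
  y_1 = (R_Ax³/6 - M_Ax²/2 - M₀(x-a)²/2)/EI  [x>a] with R_A=21/4, M_A=7/2 = ((21/4)·(12/5)³/6 - (7/2)·(12/5)²/2 - 14·((12/5)-2)²/2)/100000 = 7/781250 m
Load 2 — triangular load w₀=18 kN/m (0→w₀ over full span):
  y_2 = -w₀x²(L-x)²(x+2L)/(120LEI) = -18·(12/5)²·(4-(12/5))²·((12/5)+2·4)/(120·4·100000) = -2808/48828125 m
Load 3 — uniform load w=12 kN/m over full span:
  y_3 = -wx²(L-x)²/(24EI) = -12·(12/5)²·(4-(12/5))²/(24·100000) = -144/1953125 m
Superposition: y = Σ y_i = -11941/97656250 m ≈ -0.000122 m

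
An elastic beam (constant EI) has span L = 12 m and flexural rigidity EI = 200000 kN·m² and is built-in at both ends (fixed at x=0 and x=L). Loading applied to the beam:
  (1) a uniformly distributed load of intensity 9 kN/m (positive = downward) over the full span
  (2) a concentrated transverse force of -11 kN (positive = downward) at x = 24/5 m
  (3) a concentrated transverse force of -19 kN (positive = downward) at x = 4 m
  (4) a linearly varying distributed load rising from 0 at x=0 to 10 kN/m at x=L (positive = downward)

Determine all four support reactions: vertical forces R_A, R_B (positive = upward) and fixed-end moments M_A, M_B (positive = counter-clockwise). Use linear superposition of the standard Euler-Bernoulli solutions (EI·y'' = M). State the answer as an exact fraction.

Load 1 — uniform load w=9 kN/m over full span:
  R_A = wL/2 = 9·12/2 = 54 kN
  M_A = wL²/12 = 9·12²/12 = 108 kN·m
  R_B = wL/2 = 9·12/2 = 54 kN
  M_B = -wL²/12 = -9·12²/12 = -108 kN·m
Load 2 — point force P=-11 kN at a=24/5 m (b=L-a=36/5):
  R_A = Pb²(3a+b)/L³ = (-11)·(36/5)²·(3·(24/5)+(36/5))/12³ = -891/125 kN
  M_A = Pab²/L² = (-11)·(24/5)·(36/5)²/12² = -2376/125 kN·m
  R_B = Pa²(a+3b)/L³ = (-11)·(24/5)²·((24/5)+3·(36/5))/12³ = -484/125 kN
  M_B = -Pa²b/L² = -(-11)·(24/5)²·(36/5)/12² = 1584/125 kN·m
Load 3 — point force P=-19 kN at a=4 m (b=L-a=8):
  R_A = Pb²(3a+b)/L³ = (-19)·8²·(3·4+8)/12³ = -380/27 kN
  M_A = Pab²/L² = (-19)·4·8²/12² = -304/9 kN·m
  R_B = Pa²(a+3b)/L³ = (-19)·4²·(4+3·8)/12³ = -133/27 kN
  M_B = -Pa²b/L² = -(-19)·4²·8/12² = 152/9 kN·m
Load 4 — triangular load w₀=10 kN/m (0→w₀ over full span):
  R_A = 3w₀L/20 = 3·10·12/20 = 18 kN
  M_A = w₀L²/30 = 10·12²/30 = 48 kN·m
  R_B = 7w₀L/20 = 7·10·12/20 = 42 kN
  M_B = -w₀L²/20 = -10·12²/20 = -72 kN·m
Superposition: R_A = 171443/3375 kN, M_A = 116116/1125 kN·m, R_B = 294307/3375 kN, M_B = -169244/1125 kN·m

R_A = 171443/3375 kN, M_A = 116116/1125 kN·m, R_B = 294307/3375 kN, M_B = -169244/1125 kN·m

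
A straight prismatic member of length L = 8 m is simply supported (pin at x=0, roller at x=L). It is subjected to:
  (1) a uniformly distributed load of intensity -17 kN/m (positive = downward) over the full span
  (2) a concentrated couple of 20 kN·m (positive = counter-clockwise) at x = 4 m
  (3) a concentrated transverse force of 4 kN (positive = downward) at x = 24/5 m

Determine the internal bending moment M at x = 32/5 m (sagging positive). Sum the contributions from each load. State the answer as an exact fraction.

Load 1 — uniform load w=-17 kN/m over full span:
  M_1 = wx(L-x)/2 = (-17)·(32/5)·(8-(32/5))/2 = -2176/25 kN·m
Load 2 — applied couple M₀=20 kN·m at a=4 m (b=L-a=4):
  M_2 = M₀x/L - M₀  [x>a] = 20·(32/5)/8 - 20 = -4 kN·m
Load 3 — point force P=4 kN at a=24/5 m (b=L-a=16/5):
  M_3 = Pa(L-x)/L  [x>a] = 4·(24/5)·(8-(32/5))/8 = 96/25 kN·m
Superposition: M = Σ M_i = -436/5 kN·m ≈ -87.200000 kN·m

M(32/5) = -436/5 kN·m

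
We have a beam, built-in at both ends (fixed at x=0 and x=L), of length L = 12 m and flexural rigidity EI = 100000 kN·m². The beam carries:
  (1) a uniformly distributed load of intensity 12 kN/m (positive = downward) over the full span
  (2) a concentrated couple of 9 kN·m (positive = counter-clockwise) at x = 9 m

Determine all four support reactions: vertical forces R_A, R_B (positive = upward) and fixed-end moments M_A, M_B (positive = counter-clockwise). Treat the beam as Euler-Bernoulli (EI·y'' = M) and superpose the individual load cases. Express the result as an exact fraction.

R_A = 2331/32 kN, M_A = 2349/16 kN·m, R_B = 2277/32 kN, M_B = -2331/16 kN·m

Load 1 — uniform load w=12 kN/m over full span:
  R_A = wL/2 = 12·12/2 = 72 kN
  M_A = wL²/12 = 12·12²/12 = 144 kN·m
  R_B = wL/2 = 12·12/2 = 72 kN
  M_B = -wL²/12 = -12·12²/12 = -144 kN·m
Load 2 — applied couple M₀=9 kN·m at a=9 m (b=L-a=3):
  R_A = 6M₀ab/L³ = 6·9·9·3/12³ = 27/32 kN
  M_A = M₀b(2a-b)/L² = 9·3·(2·9-3)/12² = 45/16 kN·m
  R_B = -6M₀ab/L³ = -6·9·9·3/12³ = -27/32 kN
  M_B = M₀a(2b-a)/L² = 9·9·(2·3-9)/12² = -27/16 kN·m
Superposition: R_A = 2331/32 kN, M_A = 2349/16 kN·m, R_B = 2277/32 kN, M_B = -2331/16 kN·m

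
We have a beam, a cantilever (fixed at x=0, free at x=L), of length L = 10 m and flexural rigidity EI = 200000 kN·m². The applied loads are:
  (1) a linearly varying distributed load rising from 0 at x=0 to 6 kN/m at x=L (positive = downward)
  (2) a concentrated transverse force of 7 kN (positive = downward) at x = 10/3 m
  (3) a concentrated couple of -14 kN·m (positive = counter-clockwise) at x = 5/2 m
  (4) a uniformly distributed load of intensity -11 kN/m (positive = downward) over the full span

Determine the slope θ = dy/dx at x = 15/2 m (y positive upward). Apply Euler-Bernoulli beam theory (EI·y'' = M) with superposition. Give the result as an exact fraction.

θ(15/2) = 229351/46080000 rad

Load 1 — triangular load w₀=6 kN/m (0→w₀ over full span):
  θ_1 = (w₀Lx²/4-w₀L²x/3-w₀x⁴/(24L))/EI = (6·10·(15/2)²/4-6·10²·(15/2)/3-6·(15/2)⁴/(24·10))/200000 = -753/204800 rad
Load 2 — point force P=7 kN at a=10/3 m (b=L-a=20/3):
  θ_2 = -Pa²/(2EI)  [x>a] = -7·(10/3)²/(2·200000) = -7/36000 rad
Load 3 — applied couple M₀=-14 kN·m at a=5/2 m (b=L-a=15/2):
  θ_3 = M₀a/EI  [x>a] = (-14)·(5/2)/200000 = -7/40000 rad
Load 4 — uniform load w=-11 kN/m over full span:
  θ_4 = -wx(x²-3Lx+3L²)/(6EI) = -(-11)·(15/2)·((15/2)²-3·10·(15/2)+3·10²)/(6·200000) = 231/25600 rad
Superposition: θ = Σ θ_i = 229351/46080000 rad ≈ 0.004977 rad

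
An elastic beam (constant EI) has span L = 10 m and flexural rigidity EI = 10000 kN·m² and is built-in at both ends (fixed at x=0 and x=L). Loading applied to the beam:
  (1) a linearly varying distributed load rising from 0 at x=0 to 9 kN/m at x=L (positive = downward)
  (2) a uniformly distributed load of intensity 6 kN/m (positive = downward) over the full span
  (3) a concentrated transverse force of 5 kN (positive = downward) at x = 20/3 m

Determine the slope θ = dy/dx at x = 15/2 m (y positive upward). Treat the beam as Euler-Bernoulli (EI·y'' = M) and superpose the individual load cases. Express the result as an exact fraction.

Load 1 — triangular load w₀=9 kN/m (0→w₀ over full span):
  θ_1 = -w₀(2x(L-x)(L-2x)(x+2L)+x²(L-x)²)/(120LEI) = -9·(2·(15/2)·(10-(15/2))·(10-2·(15/2))·((15/2)+2·10)+(15/2)²·(10-(15/2))²)/(120·10·10000) = 369/102400 rad
Load 2 — uniform load w=6 kN/m over full span:
  θ_2 = -wx(L-x)(L-2x)/(12EI) = -6·(15/2)·(10-(15/2))·(10-2·(15/2))/(12·10000) = 3/640 rad
Load 3 — point force P=5 kN at a=20/3 m (b=L-a=10/3):
  θ_3 = Pa²(L-x)(2bL-(3b+a)(L-x))/(2L³EI)  [x>a] = 5·(20/3)²·(10-(15/2))·(2·(10/3)·10-(3·(10/3)+(20/3))·(10-(15/2)))/(2·10³·10000) = 1/1440 rad
Superposition: θ = Σ θ_i = 8281/921600 rad ≈ 0.008985 rad

θ(15/2) = 8281/921600 rad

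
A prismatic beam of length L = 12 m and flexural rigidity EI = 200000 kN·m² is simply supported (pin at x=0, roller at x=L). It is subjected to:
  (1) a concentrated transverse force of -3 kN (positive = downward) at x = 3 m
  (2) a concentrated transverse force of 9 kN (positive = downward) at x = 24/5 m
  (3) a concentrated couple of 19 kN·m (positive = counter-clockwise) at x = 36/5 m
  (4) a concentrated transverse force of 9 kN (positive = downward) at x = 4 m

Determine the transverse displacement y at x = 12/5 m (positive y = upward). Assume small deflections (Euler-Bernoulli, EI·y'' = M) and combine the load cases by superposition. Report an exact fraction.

Load 1 — point force P=-3 kN at a=3 m (b=L-a=9):
  y_1 = -Pbx(L²-b²-x²)/(6LEI)  [x≤a] = -(-3)·9·(12/5)·(12²-9²-(12/5)²)/(6·12·200000) = 12879/50000000 m
Load 2 — point force P=9 kN at a=24/5 m (b=L-a=36/5):
  y_2 = -Pbx(L²-b²-x²)/(6LEI)  [x≤a] = -9·(36/5)·(12/5)·(12²-(36/5)²-(12/5)²)/(6·12·200000) = -729/781250 m
Load 3 — applied couple M₀=19 kN·m at a=36/5 m (b=L-a=24/5):
  y_3 = (M₀x³/(6L)+C₁x)/EI  [x≤a] with C₁=M₀(3b²-L²)/(6L)=-494/25 = (19·(12/5)³/(6·12)+(-494/25)·(12/5))/200000 = -171/781250 m
Load 4 — point force P=9 kN at a=4 m (b=L-a=8):
  y_4 = -Pbx(L²-b²-x²)/(6LEI)  [x≤a] = -9·8·(12/5)·(12²-8²-(12/5)²)/(6·12·200000) = -348/390625 m
Superposition: y = Σ y_i = -17853/10000000 m ≈ -0.001785 m

y(12/5) = -17853/10000000 m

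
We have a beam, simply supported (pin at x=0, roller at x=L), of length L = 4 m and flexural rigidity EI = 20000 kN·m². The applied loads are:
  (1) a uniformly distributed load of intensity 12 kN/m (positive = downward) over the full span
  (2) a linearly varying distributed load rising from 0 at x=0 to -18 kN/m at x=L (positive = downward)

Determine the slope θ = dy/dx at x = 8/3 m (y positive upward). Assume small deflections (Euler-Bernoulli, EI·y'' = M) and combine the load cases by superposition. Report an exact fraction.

Load 1 — uniform load w=12 kN/m over full span:
  θ_1 = -w(L³-6Lx²+4x³)/(24EI) = -12·(4³-6·4·(8/3)²+4·(8/3)³)/(24·20000) = 13/16875 rad
Load 2 — triangular load w₀=-18 kN/m (0→w₀ over full span):
  θ_2 = -w₀(7L⁴-30L²x²+15x⁴)/(360LEI) = -(-18)·(7·4⁴-30·4²·(8/3)²+15·(8/3)⁴)/(360·4·20000) = -91/168750 rad
Superposition: θ = Σ θ_i = 13/56250 rad ≈ 0.000231 rad

θ(8/3) = 13/56250 rad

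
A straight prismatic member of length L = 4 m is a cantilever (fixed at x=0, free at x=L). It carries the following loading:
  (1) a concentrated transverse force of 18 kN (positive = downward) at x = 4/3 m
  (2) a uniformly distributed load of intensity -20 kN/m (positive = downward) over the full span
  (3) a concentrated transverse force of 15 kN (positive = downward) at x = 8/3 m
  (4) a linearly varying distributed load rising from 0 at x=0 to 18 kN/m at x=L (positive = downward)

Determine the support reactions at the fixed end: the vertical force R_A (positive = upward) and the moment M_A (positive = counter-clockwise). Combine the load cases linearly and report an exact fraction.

Load 1 — point force P=18 kN at a=4/3 m (b=L-a=8/3):
  R_A = P = 18 kN
  M_A = Pa = 18·(4/3) = 24 kN·m
Load 2 — uniform load w=-20 kN/m over full span:
  R_A = wL = (-20)·4 = -80 kN
  M_A = wL²/2 = (-20)·4²/2 = -160 kN·m
Load 3 — point force P=15 kN at a=8/3 m (b=L-a=4/3):
  R_A = P = 15 kN
  M_A = Pa = 15·(8/3) = 40 kN·m
Load 4 — triangular load w₀=18 kN/m (0→w₀ over full span):
  R_A = w₀L/2 = 18·4/2 = 36 kN
  M_A = w₀L²/3 = 18·4²/3 = 96 kN·m
Superposition: R_A = -11 kN, M_A = 0 kN·m

R_A = -11 kN, M_A = 0 kN·m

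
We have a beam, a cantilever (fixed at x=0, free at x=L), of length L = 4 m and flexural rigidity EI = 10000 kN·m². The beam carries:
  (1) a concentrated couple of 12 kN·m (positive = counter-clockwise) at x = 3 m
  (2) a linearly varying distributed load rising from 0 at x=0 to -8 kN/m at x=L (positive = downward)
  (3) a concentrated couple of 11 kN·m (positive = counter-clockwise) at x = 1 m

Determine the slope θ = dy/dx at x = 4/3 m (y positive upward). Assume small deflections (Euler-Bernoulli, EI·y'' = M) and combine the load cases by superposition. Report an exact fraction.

θ(4/3) = 16993/2430000 rad

Load 1 — applied couple M₀=12 kN·m at a=3 m (b=L-a=1):
  θ_1 = M₀x/EI  [x≤a] = 12·(4/3)/10000 = 1/625 rad
Load 2 — triangular load w₀=-8 kN/m (0→w₀ over full span):
  θ_2 = (w₀Lx²/4-w₀L²x/3-w₀x⁴/(24L))/EI = ((-8)·4·(4/3)²/4-(-8)·4²·(4/3)/3-(-8)·(4/3)⁴/(24·4))/10000 = 652/151875 rad
Load 3 — applied couple M₀=11 kN·m at a=1 m (b=L-a=3):
  θ_3 = M₀a/EI  [x>a] = 11·1/10000 = 11/10000 rad
Superposition: θ = Σ θ_i = 16993/2430000 rad ≈ 0.006993 rad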